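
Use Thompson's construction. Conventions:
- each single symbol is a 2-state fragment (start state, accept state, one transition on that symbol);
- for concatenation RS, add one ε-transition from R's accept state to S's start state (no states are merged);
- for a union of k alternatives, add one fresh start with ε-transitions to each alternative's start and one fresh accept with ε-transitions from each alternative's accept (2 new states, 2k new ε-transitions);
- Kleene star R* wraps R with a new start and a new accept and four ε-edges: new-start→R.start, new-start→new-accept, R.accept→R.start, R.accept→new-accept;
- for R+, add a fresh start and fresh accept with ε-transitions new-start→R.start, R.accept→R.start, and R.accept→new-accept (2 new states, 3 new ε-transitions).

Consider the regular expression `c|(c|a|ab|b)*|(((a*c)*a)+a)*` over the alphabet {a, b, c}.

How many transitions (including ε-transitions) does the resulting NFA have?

By structural recursion:
Each of the 10 symbol leaves contributes 1 transition (1 symbol, 0 ε).
  ab → 3 transitions (2 symbol, 1 ε)
  c|a|ab|b → 14 transitions (5 symbol, 9 ε)
  (c|a|ab|b)* → 18 transitions (5 symbol, 13 ε)
  a* → 5 transitions (1 symbol, 4 ε)
  a*c → 7 transitions (2 symbol, 5 ε)
  (a*c)* → 11 transitions (2 symbol, 9 ε)
  (a*c)*a → 13 transitions (3 symbol, 10 ε)
  ((a*c)*a)+ → 16 transitions (3 symbol, 13 ε)
  ((a*c)*a)+a → 18 transitions (4 symbol, 14 ε)
  (((a*c)*a)+a)* → 22 transitions (4 symbol, 18 ε)
  c|(c|a|ab|b)*|(((a*c)*a)+a)* → 47 transitions (10 symbol, 37 ε)

47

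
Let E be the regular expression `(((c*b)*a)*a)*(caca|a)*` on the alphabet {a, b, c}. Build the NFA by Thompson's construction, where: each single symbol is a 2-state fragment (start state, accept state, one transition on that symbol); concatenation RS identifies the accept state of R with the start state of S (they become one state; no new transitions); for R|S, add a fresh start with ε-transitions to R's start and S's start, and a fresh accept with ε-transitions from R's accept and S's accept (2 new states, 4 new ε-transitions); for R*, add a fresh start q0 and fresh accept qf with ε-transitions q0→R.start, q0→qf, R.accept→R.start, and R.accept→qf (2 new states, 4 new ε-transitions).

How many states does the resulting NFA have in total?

23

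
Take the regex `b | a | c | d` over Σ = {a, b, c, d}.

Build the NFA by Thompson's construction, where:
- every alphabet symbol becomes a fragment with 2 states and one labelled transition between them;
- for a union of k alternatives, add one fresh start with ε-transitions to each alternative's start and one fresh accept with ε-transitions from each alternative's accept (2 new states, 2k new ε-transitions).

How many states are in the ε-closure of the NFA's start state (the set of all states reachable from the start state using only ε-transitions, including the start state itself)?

Let C(F) = |ε-closure(F.start)| within fragment F, and note whether F accepts ε. Symbol fragments have C = 1 and do not accept ε. Then:
  b | a | c | d → |ε-closure| = 1 + 1 + 1 + 1 + 1 = 5 (the new accept is not ε-reachable since no branch accepts ε)

5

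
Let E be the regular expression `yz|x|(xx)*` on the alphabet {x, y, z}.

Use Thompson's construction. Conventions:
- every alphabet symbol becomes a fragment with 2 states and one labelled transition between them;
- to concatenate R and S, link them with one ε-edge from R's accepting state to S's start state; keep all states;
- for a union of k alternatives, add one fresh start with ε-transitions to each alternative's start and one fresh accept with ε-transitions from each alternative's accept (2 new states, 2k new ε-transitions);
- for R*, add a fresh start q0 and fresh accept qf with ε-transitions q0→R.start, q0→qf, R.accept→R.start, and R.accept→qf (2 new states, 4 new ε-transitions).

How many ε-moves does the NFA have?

Recursing over subexpressions:
Each of the 5 symbol leaves contributes 0 ε-transitions.
  yz = 1 ε-transition
  xx = 1 ε-transition
  (xx)* = 5 ε-transitions
  yz|x|(xx)* = 12 ε-transitions

12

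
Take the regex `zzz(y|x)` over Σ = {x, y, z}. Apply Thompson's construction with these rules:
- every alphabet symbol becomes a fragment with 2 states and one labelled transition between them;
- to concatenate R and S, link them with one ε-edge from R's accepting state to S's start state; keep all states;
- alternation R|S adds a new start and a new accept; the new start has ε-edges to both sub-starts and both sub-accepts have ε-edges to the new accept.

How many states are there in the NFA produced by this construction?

12

Per subexpression:
Each of the 5 symbol leaves contributes a 2-state fragment.
  y|x = 6 states
  zzz(y|x) = 12 states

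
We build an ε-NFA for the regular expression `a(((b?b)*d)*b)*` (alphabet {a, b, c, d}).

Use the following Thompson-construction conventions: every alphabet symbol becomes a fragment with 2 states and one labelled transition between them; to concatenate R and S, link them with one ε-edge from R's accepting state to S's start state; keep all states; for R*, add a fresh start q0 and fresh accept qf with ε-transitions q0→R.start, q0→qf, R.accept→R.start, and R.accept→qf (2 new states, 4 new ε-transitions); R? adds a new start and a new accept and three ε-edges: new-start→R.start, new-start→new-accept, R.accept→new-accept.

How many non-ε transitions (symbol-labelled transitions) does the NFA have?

5

Building bottom-up:
Each of the 5 symbol leaves contributes exactly 1 symbol transition.
  b? → 1 symbol transition
  b?b → 2 symbol transitions
  (b?b)* → 2 symbol transitions
  (b?b)*d → 3 symbol transitions
  ((b?b)*d)* → 3 symbol transitions
  ((b?b)*d)*b → 4 symbol transitions
  (((b?b)*d)*b)* → 4 symbol transitions
  a(((b?b)*d)*b)* → 5 symbol transitions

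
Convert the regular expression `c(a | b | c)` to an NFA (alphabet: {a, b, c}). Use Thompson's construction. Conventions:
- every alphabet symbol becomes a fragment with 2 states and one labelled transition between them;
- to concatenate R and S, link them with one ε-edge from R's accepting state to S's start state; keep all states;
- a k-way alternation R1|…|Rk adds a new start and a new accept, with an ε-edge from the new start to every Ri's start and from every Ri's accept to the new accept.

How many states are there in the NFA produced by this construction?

Recursing over subexpressions:
Each of the 4 symbol leaves contributes a 2-state fragment.
  a | b | c = 8 states
  c(a | b | c) = 10 states

10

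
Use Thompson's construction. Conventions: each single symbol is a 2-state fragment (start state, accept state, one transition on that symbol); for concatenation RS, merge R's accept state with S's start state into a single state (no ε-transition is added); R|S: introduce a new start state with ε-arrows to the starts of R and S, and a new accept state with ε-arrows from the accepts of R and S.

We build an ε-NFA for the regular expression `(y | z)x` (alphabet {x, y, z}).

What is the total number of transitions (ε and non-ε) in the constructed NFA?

7

Recursing over subexpressions:
Each of the 3 symbol leaves contributes 1 transition (1 symbol, 0 ε).
  y | z = 6 transitions (2 symbol, 4 ε)
  (y | z)x = 7 transitions (3 symbol, 4 ε)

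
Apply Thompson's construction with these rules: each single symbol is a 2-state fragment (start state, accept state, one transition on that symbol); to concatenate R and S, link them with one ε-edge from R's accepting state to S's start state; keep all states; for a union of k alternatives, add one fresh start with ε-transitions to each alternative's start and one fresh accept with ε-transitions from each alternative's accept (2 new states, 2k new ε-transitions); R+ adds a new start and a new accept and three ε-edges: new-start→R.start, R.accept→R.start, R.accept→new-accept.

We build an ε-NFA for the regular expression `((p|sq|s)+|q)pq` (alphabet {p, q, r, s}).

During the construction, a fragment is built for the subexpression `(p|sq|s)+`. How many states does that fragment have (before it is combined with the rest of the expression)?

12

Fragment for `(p|sq|s)+`:
Each of the 4 symbol leaves contributes a 2-state fragment.
  sq = 4 states
  p|sq|s = 10 states
  (p|sq|s)+ = 12 states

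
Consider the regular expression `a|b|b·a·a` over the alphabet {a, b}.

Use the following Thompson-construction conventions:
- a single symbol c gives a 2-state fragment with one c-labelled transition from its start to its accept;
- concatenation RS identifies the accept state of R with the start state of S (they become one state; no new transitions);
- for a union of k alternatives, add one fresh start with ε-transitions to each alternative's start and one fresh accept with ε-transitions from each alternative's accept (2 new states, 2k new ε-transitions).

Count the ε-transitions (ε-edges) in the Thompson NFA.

Per subexpression:
Each of the 5 symbol leaves contributes 0 ε-transitions.
  b·a·a : 0 ε-transitions
  a|b|b·a·a : 6 ε-transitions

6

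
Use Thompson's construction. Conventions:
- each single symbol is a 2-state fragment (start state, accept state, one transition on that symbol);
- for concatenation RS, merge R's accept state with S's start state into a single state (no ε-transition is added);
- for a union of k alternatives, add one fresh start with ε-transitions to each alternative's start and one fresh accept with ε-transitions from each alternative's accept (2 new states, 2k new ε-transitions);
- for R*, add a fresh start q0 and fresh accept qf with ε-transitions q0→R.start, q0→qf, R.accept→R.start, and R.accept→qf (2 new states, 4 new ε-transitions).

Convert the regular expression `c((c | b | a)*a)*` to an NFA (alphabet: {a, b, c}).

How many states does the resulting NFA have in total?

Bottom-up over the parse tree:
Each of the 5 symbol leaves contributes a 2-state fragment.
  c | b | a = 8 states
  (c | b | a)* = 10 states
  (c | b | a)*a = 11 states
  ((c | b | a)*a)* = 13 states
  c((c | b | a)*a)* = 14 states

14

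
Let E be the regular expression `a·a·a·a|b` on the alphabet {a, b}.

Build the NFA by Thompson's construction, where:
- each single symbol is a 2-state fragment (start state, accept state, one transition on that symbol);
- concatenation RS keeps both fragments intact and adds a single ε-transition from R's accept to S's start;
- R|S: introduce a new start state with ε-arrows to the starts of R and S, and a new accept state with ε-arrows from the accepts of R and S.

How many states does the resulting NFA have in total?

12

Recursing over subexpressions:
Each of the 5 symbol leaves contributes a 2-state fragment.
  a·a·a·a : 8 states
  a·a·a·a|b : 12 states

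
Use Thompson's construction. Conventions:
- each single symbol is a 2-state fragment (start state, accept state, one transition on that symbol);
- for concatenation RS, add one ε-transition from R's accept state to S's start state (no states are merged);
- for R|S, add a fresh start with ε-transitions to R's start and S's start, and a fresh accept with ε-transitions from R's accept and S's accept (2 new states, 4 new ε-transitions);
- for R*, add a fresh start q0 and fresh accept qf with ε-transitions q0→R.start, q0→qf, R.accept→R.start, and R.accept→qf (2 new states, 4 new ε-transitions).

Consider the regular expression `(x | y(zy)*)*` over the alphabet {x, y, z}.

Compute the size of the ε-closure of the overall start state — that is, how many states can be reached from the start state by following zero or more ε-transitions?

5

Work bottom-up. For each fragment F, track |ε-closure(F.start)| and whether F's accept lies in that closure (i.e. whether F accepts ε). A single-symbol fragment has closure size 1 and does not accept ε.
  zy → C equals the left operand's closure size = 1 (its accept is not ε-reachable, so the closure stops there)
  (zy)* → the star's fresh start ε-reaches both the body's start and the fresh accept: C = 2 + 1 = 3
  y(zy)* → same as the first factor's closure: C = 1
  x | y(zy)* → C = 1 + 1 + 1 = 3 (the new accept is not ε-reachable since no branch accepts ε)
  (x | y(zy)*)* → C = 1 (new start) + 3 (body) + 1 (new accept) = 5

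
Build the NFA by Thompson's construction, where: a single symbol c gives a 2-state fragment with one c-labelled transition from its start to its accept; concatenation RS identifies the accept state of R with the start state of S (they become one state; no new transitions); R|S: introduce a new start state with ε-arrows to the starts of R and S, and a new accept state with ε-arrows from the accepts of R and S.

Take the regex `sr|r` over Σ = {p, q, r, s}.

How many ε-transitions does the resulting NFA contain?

Building bottom-up:
Each of the 3 symbol leaves contributes 0 ε-transitions.
  sr = 0 ε-transitions
  sr|r = 4 ε-transitions

4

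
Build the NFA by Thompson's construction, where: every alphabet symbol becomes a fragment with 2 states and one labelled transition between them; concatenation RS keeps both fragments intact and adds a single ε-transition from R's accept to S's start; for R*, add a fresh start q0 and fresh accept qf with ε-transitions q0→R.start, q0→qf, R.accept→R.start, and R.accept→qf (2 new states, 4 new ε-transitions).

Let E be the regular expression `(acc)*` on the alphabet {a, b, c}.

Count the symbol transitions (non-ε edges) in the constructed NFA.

Recursing over subexpressions:
Each of the 3 symbol leaves contributes exactly 1 symbol transition.
  acc = 3 symbol transitions
  (acc)* = 3 symbol transitions

3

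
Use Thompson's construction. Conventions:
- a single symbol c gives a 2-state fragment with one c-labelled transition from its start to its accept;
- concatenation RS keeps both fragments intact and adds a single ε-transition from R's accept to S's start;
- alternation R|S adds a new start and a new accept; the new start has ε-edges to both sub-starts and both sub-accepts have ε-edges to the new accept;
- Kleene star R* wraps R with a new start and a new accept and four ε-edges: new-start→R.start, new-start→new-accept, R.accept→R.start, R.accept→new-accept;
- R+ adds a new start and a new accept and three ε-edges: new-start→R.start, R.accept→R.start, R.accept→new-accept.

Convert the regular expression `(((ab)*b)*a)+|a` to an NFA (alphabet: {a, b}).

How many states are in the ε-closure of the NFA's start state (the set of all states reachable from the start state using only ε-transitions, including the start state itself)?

Work bottom-up. For each fragment F, track |ε-closure(F.start)| and whether F's accept lies in that closure (i.e. whether F accepts ε). A single-symbol fragment has closure size 1 and does not accept ε.
  ab : C equals the left operand's closure size = 1 (its accept is not ε-reachable, so the closure stops there)
  (ab)* : new start has ε-edges to the inner start and to the new accept, so C = 2 + 1 = 3
  (ab)*b : the left operand accepts ε, so the closure extends into the next operand (via the concat ε-link); C = 3 + 1 = 4
  ((ab)*b)* : new start has ε-edges to the inner start and to the new accept, so C = 2 + 4 = 6
  ((ab)*b)*a : C = 6 + 1 = 7 (closure spills across the concat boundary because the left factor accepts ε)
  (((ab)*b)*a)+ : new start ε-reaches only the body's start; the new accept needs a symbol first: C = 1 + 7 = 8
  (((ab)*b)*a)+|a : C = 1 + 8 + 1 = 10 (the new accept is not ε-reachable since no branch accepts ε)

10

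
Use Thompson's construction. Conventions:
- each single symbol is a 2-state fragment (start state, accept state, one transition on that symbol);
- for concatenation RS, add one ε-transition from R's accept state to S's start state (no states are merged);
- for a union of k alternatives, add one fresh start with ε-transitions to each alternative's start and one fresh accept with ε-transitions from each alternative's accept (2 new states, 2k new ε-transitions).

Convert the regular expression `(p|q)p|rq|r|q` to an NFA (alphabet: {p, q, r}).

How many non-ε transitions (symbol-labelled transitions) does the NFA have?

7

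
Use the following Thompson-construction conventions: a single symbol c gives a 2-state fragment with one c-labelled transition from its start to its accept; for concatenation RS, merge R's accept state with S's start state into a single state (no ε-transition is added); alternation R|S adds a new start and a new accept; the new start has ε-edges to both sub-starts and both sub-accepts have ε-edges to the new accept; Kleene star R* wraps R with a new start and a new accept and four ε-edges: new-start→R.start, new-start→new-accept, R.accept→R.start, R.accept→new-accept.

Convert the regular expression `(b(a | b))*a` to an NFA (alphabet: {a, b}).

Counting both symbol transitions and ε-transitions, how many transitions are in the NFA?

Building bottom-up:
Each of the 4 symbol leaves contributes 1 transition (1 symbol, 0 ε).
  a | b = 6 transitions (2 symbol, 4 ε)
  b(a | b) = 7 transitions (3 symbol, 4 ε)
  (b(a | b))* = 11 transitions (3 symbol, 8 ε)
  (b(a | b))*a = 12 transitions (4 symbol, 8 ε)

12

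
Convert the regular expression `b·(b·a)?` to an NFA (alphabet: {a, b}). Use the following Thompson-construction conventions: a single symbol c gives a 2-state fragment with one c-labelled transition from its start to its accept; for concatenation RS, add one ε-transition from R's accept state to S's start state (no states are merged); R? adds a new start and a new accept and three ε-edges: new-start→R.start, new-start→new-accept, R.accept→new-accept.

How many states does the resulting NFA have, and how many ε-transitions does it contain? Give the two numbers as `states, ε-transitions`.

By structural recursion:
Each of the 3 symbol leaves contributes 2 states and 0 ε-transitions.
  b·a = 4 states, 1 ε-transition
  (b·a)? = 6 states, 4 ε-transitions
  b·(b·a)? = 8 states, 5 ε-transitions

8, 5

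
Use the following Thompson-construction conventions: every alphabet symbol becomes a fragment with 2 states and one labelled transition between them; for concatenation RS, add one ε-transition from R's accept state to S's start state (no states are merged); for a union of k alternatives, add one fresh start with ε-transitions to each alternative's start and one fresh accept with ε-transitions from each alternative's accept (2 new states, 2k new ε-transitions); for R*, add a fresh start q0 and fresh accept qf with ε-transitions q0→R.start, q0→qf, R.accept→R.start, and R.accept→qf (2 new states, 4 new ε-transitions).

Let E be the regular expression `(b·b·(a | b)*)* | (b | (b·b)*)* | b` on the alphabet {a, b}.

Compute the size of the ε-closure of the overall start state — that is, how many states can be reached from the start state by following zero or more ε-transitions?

14

Work bottom-up. For each fragment F, track |ε-closure(F.start)| and whether F's accept lies in that closure (i.e. whether F accepts ε). A single-symbol fragment has closure size 1 and does not accept ε.
  a | b → |ε-closure| = 1 + 1 + 1 = 3 (the new accept is not ε-reachable since no branch accepts ε)
  (a | b)* → |ε-closure| = 1 (new start) + 3 (body) + 1 (new accept) = 5
  b·b·(a | b)* → |ε-closure| equals the left operand's closure size = 1 (its accept is not ε-reachable, so the closure stops there)
  (b·b·(a | b)*)* → new start has ε-edges to the inner start and to the new accept, so |ε-closure| = 2 + 1 = 3
  b·b → same as the first factor's closure: |ε-closure| = 1
  (b·b)* → the star's fresh start ε-reaches both the body's start and the fresh accept: |ε-closure| = 2 + 1 = 3
  b | (b·b)* → |ε-closure| = 1 (new start) + (1 + 3) + 1 (new accept, since some branch ε-reaches its own accept) = 6
  (b | (b·b)*)* → the star's fresh start ε-reaches both the body's start and the fresh accept: |ε-closure| = 2 + 6 = 8
  (b·b·(a | b)*)* | (b | (b·b)*)* | b → |ε-closure| = 1 (new start) + (3 + 8 + 1) + 1 (new accept, since some branch ε-reaches its own accept) = 14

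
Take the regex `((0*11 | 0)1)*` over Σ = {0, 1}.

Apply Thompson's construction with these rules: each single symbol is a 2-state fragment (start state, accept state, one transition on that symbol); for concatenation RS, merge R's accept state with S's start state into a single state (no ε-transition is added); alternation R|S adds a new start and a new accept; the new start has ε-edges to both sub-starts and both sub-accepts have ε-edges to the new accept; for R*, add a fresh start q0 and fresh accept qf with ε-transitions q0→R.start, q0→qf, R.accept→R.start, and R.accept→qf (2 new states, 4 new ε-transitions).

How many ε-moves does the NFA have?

12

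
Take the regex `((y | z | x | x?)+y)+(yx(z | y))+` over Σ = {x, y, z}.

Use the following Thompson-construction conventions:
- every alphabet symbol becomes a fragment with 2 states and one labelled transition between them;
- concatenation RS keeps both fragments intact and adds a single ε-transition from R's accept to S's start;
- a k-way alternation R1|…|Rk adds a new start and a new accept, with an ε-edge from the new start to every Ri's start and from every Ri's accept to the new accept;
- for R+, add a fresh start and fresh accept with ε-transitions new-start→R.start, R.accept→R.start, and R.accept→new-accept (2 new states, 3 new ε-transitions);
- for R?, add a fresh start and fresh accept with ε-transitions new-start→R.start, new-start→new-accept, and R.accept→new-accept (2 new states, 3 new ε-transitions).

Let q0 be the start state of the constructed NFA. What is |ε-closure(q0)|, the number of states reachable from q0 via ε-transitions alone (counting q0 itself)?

12

Let C(F) = |ε-closure(F.start)| within fragment F, and note whether F accepts ε. Symbol fragments have C = 1 and do not accept ε. Then:
  x? : new start has ε-edges to the inner start and to the new accept, so |closure| = 2 + 1 = 3
  y | z | x | x? : new start ε-reaches every alternative's start; at least one alternative accepts ε, so the union's new accept is reached too: |closure| = 1 + 1 + 1 + 1 + 3 + 1 = 8
  (y | z | x | x?)+ : new start ε-reaches the body's start; the body's accept is ε-reachable, so the new accept is too: |closure| = 1 + 8 + 1 = 10
  (y | z | x | x?)+y : the left operand accepts ε, so the closure extends into the next operand (via the concat ε-link); |closure| = 10 + 1 = 11
  ((y | z | x | x?)+y)+ : new start ε-reaches only the body's start; the new accept needs a symbol first: |closure| = 1 + 11 = 12
  z | y : |closure| = 1 + 1 + 1 = 3 (the new accept is not ε-reachable since no branch accepts ε)
  yx(z | y) : |closure| equals the left operand's closure size = 1 (its accept is not ε-reachable, so the closure stops there)
  (yx(z | y))+ : new start ε-reaches only the body's start; the new accept needs a symbol first: |closure| = 1 + 1 = 2
  ((y | z | x | x?)+y)+(yx(z | y))+ : same as the first factor's closure: |closure| = 12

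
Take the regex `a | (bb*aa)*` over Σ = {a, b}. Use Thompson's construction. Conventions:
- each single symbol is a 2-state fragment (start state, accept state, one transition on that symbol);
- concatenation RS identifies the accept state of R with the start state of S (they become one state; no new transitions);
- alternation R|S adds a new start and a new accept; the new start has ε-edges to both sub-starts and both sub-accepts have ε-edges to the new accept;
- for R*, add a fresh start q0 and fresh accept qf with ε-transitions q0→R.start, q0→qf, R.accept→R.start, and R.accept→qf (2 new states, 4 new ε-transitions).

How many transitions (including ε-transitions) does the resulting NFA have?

17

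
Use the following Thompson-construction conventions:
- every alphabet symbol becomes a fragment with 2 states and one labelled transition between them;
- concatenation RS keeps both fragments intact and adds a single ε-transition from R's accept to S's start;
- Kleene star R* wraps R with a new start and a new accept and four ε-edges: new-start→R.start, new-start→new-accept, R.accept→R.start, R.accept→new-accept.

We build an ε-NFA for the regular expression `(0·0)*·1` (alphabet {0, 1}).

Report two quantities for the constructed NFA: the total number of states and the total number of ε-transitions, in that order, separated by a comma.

8, 6

Per subexpression:
Each of the 3 symbol leaves contributes 2 states and 0 ε-transitions.
  0·0 : 4 states, 1 ε-transition
  (0·0)* : 6 states, 5 ε-transitions
  (0·0)*·1 : 8 states, 6 ε-transitions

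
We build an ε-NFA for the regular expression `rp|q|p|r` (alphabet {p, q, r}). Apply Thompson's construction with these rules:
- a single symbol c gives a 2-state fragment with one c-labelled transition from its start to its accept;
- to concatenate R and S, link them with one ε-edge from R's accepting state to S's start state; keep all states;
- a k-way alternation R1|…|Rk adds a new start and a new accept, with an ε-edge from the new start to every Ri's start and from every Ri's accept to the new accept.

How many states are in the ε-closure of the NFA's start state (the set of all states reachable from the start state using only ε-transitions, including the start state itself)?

Compute the ε-closure size of each fragment's start state recursively; a symbol fragment's start has no outgoing ε-edge, so its closure is just itself (size 1).
  rp → |ε-closure| equals the left operand's closure size = 1 (its accept is not ε-reachable, so the closure stops there)
  rp|q|p|r → new start ε-reaches every alternative's start; none of them accept ε, so the new accept is not reached: |ε-closure| = 1 + 1 + 1 + 1 + 1 = 5

5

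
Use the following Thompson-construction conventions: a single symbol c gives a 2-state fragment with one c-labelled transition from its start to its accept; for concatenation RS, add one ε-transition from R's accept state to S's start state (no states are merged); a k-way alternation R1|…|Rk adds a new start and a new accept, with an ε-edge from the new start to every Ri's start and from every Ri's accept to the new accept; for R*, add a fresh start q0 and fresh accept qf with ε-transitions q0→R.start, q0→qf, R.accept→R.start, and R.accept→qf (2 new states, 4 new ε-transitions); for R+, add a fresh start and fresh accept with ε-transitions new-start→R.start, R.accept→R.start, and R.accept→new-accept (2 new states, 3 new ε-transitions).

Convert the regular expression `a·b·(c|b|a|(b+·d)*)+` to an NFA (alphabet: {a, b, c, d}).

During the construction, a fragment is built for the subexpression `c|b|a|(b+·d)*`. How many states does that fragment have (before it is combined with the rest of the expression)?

Fragment for `c|b|a|(b+·d)*`:
Each of the 5 symbol leaves contributes a 2-state fragment.
  b+ — 4 states
  b+·d — 6 states
  (b+·d)* — 8 states
  c|b|a|(b+·d)* — 16 states

16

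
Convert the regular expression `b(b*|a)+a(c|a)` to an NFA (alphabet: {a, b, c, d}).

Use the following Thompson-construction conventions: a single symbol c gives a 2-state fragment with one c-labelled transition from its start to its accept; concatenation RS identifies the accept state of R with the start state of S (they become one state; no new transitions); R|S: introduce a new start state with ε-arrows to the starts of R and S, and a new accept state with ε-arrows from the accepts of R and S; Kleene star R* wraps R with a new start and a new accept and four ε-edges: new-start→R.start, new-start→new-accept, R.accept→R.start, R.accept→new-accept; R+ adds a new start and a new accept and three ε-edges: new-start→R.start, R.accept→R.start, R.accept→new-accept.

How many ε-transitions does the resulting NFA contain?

Per subexpression:
Each of the 6 symbol leaves contributes 0 ε-transitions.
  b* : 4 ε-transitions
  b*|a : 8 ε-transitions
  (b*|a)+ : 11 ε-transitions
  c|a : 4 ε-transitions
  b(b*|a)+a(c|a) : 15 ε-transitions

15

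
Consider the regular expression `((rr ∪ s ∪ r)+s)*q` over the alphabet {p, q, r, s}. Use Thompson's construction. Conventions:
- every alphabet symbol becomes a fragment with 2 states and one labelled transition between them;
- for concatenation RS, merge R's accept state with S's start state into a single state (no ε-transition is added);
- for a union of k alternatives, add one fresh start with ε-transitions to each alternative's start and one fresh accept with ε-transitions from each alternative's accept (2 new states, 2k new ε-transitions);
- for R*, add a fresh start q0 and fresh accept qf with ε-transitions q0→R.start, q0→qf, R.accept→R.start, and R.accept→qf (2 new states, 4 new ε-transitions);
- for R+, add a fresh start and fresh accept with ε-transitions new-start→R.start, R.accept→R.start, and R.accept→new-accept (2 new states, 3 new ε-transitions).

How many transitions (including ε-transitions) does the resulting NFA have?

19

Building bottom-up:
Each of the 6 symbol leaves contributes 1 transition (1 symbol, 0 ε).
  rr : 2 transitions (2 symbol, 0 ε)
  rr ∪ s ∪ r : 10 transitions (4 symbol, 6 ε)
  (rr ∪ s ∪ r)+ : 13 transitions (4 symbol, 9 ε)
  (rr ∪ s ∪ r)+s : 14 transitions (5 symbol, 9 ε)
  ((rr ∪ s ∪ r)+s)* : 18 transitions (5 symbol, 13 ε)
  ((rr ∪ s ∪ r)+s)*q : 19 transitions (6 symbol, 13 ε)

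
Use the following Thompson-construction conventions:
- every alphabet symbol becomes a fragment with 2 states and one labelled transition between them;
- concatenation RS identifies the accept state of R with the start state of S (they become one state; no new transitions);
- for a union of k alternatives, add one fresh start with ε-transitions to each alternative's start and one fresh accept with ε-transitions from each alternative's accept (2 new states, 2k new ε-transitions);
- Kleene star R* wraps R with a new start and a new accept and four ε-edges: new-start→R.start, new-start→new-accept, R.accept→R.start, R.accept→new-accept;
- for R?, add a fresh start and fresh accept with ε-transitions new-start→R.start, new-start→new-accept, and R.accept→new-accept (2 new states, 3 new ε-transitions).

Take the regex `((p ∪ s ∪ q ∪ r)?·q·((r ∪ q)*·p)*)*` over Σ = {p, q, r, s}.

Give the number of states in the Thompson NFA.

25

Recursing over subexpressions:
Each of the 8 symbol leaves contributes a 2-state fragment.
  p ∪ s ∪ q ∪ r = 10 states
  (p ∪ s ∪ q ∪ r)? = 12 states
  r ∪ q = 6 states
  (r ∪ q)* = 8 states
  (r ∪ q)*·p = 9 states
  ((r ∪ q)*·p)* = 11 states
  (p ∪ s ∪ q ∪ r)?·q·((r ∪ q)*·p)* = 23 states
  ((p ∪ s ∪ q ∪ r)?·q·((r ∪ q)*·p)*)* = 25 states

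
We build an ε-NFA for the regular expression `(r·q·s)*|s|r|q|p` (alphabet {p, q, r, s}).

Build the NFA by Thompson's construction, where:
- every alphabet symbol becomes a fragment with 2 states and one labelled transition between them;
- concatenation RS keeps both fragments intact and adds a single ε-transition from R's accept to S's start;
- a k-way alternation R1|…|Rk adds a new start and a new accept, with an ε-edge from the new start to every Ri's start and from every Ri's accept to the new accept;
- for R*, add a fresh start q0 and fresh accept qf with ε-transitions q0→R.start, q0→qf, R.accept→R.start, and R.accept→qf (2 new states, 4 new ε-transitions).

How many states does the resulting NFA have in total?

18

Building bottom-up:
Each of the 7 symbol leaves contributes a 2-state fragment.
  r·q·s : 6 states
  (r·q·s)* : 8 states
  (r·q·s)*|s|r|q|p : 18 states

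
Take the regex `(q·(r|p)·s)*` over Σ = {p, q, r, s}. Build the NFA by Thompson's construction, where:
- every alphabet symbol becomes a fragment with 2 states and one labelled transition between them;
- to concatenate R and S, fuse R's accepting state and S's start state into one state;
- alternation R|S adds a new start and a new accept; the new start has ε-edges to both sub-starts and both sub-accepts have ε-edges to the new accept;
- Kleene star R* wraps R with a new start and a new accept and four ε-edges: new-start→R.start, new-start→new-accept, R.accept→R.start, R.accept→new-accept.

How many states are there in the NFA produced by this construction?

10

By structural recursion:
Each of the 4 symbol leaves contributes a 2-state fragment.
  r|p = 6 states
  q·(r|p)·s = 8 states
  (q·(r|p)·s)* = 10 states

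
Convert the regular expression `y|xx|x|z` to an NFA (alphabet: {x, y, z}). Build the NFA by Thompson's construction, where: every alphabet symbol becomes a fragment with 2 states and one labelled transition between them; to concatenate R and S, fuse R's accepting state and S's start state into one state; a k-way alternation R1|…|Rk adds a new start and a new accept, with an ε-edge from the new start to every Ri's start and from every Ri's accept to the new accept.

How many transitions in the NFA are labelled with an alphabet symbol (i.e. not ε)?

Recursing over subexpressions:
Each of the 5 symbol leaves contributes exactly 1 symbol transition.
  xx — 2 symbol transitions
  y|xx|x|z — 5 symbol transitions

5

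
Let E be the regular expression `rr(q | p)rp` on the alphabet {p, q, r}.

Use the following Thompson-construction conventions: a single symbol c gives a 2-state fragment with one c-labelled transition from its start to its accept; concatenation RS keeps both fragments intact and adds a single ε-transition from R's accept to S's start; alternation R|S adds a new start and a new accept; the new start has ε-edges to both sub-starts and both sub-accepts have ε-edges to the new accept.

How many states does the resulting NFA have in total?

Recursing over subexpressions:
Each of the 6 symbol leaves contributes a 2-state fragment.
  q | p : 6 states
  rr(q | p)rp : 14 states

14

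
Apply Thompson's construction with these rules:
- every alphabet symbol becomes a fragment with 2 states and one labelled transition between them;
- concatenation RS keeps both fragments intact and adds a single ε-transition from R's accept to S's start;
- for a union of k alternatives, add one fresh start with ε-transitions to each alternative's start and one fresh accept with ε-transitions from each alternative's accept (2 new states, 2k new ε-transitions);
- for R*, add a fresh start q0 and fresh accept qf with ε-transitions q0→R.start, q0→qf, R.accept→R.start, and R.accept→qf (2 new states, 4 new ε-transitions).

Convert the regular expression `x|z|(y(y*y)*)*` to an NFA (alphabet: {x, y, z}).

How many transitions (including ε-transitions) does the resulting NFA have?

By structural recursion:
Each of the 5 symbol leaves contributes 1 transition (1 symbol, 0 ε).
  y* = 5 transitions (1 symbol, 4 ε)
  y*y = 7 transitions (2 symbol, 5 ε)
  (y*y)* = 11 transitions (2 symbol, 9 ε)
  y(y*y)* = 13 transitions (3 symbol, 10 ε)
  (y(y*y)*)* = 17 transitions (3 symbol, 14 ε)
  x|z|(y(y*y)*)* = 25 transitions (5 symbol, 20 ε)

25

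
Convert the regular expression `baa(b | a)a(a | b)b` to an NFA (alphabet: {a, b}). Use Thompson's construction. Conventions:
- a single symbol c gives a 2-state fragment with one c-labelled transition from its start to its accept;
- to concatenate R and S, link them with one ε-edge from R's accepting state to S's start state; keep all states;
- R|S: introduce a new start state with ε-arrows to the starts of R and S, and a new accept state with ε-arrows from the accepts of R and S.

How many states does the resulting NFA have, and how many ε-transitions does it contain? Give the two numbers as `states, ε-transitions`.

By structural recursion:
Each of the 9 symbol leaves contributes 2 states and 0 ε-transitions.
  b | a → 6 states, 4 ε-transitions
  a | b → 6 states, 4 ε-transitions
  baa(b | a)a(a | b)b → 22 states, 14 ε-transitions

22, 14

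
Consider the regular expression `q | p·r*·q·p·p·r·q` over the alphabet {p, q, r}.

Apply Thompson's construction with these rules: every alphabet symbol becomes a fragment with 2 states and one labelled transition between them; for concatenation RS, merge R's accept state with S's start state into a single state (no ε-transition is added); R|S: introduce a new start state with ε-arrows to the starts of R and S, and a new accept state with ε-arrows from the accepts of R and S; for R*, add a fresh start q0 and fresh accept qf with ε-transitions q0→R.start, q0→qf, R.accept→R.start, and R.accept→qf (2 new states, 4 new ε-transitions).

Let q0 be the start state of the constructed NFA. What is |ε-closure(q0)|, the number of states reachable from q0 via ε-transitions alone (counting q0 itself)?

Compute the ε-closure size of each fragment's start state recursively; a symbol fragment's start has no outgoing ε-edge, so its closure is just itself (size 1).
  r* → new start has ε-edges to the inner start and to the new accept, so |closure| = 2 + 1 = 3
  p·r*·q·p·p·r·q → |closure| equals the left operand's closure size = 1 (its accept is not ε-reachable, so the closure stops there)
  q | p·r*·q·p·p·r·q → new start ε-reaches every alternative's start; none of them accept ε, so the new accept is not reached: |closure| = 1 + 1 + 1 = 3

3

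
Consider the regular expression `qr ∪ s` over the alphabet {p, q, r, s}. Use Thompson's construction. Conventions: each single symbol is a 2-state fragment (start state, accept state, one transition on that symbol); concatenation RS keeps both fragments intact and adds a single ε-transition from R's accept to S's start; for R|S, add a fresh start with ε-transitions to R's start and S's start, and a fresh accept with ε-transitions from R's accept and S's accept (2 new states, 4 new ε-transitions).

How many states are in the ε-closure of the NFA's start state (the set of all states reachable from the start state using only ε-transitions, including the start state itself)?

Let C(F) = |ε-closure(F.start)| within fragment F, and note whether F accepts ε. Symbol fragments have C = 1 and do not accept ε. Then:
  qr → same as the first factor's closure: C = 1
  qr ∪ s → C = 1 + 1 + 1 = 3 (the new accept is not ε-reachable since no branch accepts ε)

3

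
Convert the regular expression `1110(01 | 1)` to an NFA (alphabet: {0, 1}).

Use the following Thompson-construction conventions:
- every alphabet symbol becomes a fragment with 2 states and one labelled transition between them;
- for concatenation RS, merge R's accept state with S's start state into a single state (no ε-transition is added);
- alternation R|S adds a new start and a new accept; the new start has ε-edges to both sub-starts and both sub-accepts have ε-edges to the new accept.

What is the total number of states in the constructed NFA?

11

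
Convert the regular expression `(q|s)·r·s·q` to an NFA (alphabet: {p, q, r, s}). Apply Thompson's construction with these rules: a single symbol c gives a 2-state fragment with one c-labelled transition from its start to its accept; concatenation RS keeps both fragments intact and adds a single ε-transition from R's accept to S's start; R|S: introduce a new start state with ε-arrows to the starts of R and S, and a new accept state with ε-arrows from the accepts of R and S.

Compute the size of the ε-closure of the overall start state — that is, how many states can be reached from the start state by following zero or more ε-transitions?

Work bottom-up. For each fragment F, track |ε-closure(F.start)| and whether F's accept lies in that closure (i.e. whether F accepts ε). A single-symbol fragment has closure size 1 and does not accept ε.
  q|s : new start ε-reaches every alternative's start; none of them accept ε, so the new accept is not reached: C = 1 + 1 + 1 = 3
  (q|s)·r·s·q : C equals the left operand's closure size = 3 (its accept is not ε-reachable, so the closure stops there)

3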